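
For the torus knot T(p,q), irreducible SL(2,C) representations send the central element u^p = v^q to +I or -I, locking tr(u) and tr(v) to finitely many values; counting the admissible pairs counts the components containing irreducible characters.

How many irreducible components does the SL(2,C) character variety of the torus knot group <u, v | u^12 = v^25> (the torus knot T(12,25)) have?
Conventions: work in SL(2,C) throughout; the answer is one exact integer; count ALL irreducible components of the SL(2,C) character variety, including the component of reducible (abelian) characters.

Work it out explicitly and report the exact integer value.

For T(12,25): irreducibility forces the central element u^12 = v^25 to one of +I, -I.
This locks tr(u) to 2*cos(pi*alpha/12), alpha in 1..11, and tr(v) to 2*cos(pi*beta/25), beta in 1..24, on each component of irreducible characters.
Consistency of u^12 = (-1)^alpha I with v^25 = (-1)^beta I forces alpha = beta (mod 2).
Enumerate parity-matched pairs: 6*12 odd-odd plus 5*12 even-even gives 132.
Total: 132 irreducible-character components + 1 reducible (abelian) component = 133.

133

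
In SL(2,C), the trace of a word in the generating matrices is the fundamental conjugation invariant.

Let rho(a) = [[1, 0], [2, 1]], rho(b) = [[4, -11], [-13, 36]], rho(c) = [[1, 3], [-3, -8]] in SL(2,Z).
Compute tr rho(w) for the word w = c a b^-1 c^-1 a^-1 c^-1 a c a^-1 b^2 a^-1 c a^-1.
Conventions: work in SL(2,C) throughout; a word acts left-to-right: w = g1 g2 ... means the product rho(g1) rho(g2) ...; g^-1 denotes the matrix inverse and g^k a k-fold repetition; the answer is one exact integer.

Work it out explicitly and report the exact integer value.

489606014

rho(c) = [[1, 3], [-3, -8]]
... * rho(a) = [[1, 0], [2, 1]]  ->  [[7, 3], [-19, -8]]
... * rho(b^-1) = [[36, 11], [13, 4]]  ->  [[291, 89], [-788, -241]]
... * rho(c^-1) = [[-8, -3], [3, 1]]  ->  [[-2061, -784], [5581, 2123]]
... * rho(a^-1) = [[1, 0], [-2, 1]]  ->  [[-493, -784], [1335, 2123]]
... * rho(c^-1) = [[-8, -3], [3, 1]]  ->  [[1592, 695], [-4311, -1882]]
... * rho(a) = [[1, 0], [2, 1]]  ->  [[2982, 695], [-8075, -1882]]
... * rho(c) = [[1, 3], [-3, -8]]  ->  [[897, 3386], [-2429, -9169]]
... * rho(a^-1) = [[1, 0], [-2, 1]]  ->  [[-5875, 3386], [15909, -9169]]
... * rho(b) = [[4, -11], [-13, 36]]  ->  [[-67518, 186521], [182833, -505083]]
... * rho(b) = [[4, -11], [-13, 36]]  ->  [[-2694845, 7457454], [7297411, -20194151]]
... * rho(a^-1) = [[1, 0], [-2, 1]]  ->  [[-17609753, 7457454], [47685713, -20194151]]
... * rho(c) = [[1, 3], [-3, -8]]  ->  [[-39982115, -112488891], [108268166, 304610347]]
... * rho(a^-1) = [[1, 0], [-2, 1]]  ->  [[184995667, -112488891], [-500952528, 304610347]]
tr = 184995667 + 304610347 = 489606014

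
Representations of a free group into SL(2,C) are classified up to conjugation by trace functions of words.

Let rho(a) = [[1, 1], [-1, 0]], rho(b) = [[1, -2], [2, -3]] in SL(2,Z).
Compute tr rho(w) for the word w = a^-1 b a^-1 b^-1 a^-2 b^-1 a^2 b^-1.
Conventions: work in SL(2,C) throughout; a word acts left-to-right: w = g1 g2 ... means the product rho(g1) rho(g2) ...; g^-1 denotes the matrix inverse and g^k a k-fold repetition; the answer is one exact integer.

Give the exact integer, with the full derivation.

rho(a^-1) = [[0, -1], [1, 1]]
... * rho(b) = [[1, -2], [2, -3]]  ->  [[-2, 3], [3, -5]]
... * rho(a^-1) = [[0, -1], [1, 1]]  ->  [[3, 5], [-5, -8]]
... * rho(b^-1) = [[-3, 2], [-2, 1]]  ->  [[-19, 11], [31, -18]]
... * rho(a^-1) = [[0, -1], [1, 1]]  ->  [[11, 30], [-18, -49]]
... * rho(a^-1) = [[0, -1], [1, 1]]  ->  [[30, 19], [-49, -31]]
... * rho(b^-1) = [[-3, 2], [-2, 1]]  ->  [[-128, 79], [209, -129]]
... * rho(a) = [[1, 1], [-1, 0]]  ->  [[-207, -128], [338, 209]]
... * rho(a) = [[1, 1], [-1, 0]]  ->  [[-79, -207], [129, 338]]
... * rho(b^-1) = [[-3, 2], [-2, 1]]  ->  [[651, -365], [-1063, 596]]
tr = 651 + 596 = 1247

1247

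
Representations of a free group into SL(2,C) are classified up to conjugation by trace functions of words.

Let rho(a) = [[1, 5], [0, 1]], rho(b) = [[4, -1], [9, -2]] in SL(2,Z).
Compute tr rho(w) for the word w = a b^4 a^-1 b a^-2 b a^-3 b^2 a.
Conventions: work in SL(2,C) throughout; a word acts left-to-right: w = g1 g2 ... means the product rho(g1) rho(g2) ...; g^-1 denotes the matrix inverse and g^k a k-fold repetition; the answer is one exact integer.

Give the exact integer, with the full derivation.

-373030738

rho(a) = [[1, 5], [0, 1]]
... * rho(b) = [[4, -1], [9, -2]]  ->  [[49, -11], [9, -2]]
... * rho(b) = [[4, -1], [9, -2]]  ->  [[97, -27], [18, -5]]
... * rho(b) = [[4, -1], [9, -2]]  ->  [[145, -43], [27, -8]]
... * rho(b) = [[4, -1], [9, -2]]  ->  [[193, -59], [36, -11]]
... * rho(a^-1) = [[1, -5], [0, 1]]  ->  [[193, -1024], [36, -191]]
... * rho(b) = [[4, -1], [9, -2]]  ->  [[-8444, 1855], [-1575, 346]]
... * rho(a^-1) = [[1, -5], [0, 1]]  ->  [[-8444, 44075], [-1575, 8221]]
... * rho(a^-1) = [[1, -5], [0, 1]]  ->  [[-8444, 86295], [-1575, 16096]]
... * rho(b) = [[4, -1], [9, -2]]  ->  [[742879, -164146], [138564, -30617]]
... * rho(a^-1) = [[1, -5], [0, 1]]  ->  [[742879, -3878541], [138564, -723437]]
... * rho(a^-1) = [[1, -5], [0, 1]]  ->  [[742879, -7592936], [138564, -1416257]]
... * rho(a^-1) = [[1, -5], [0, 1]]  ->  [[742879, -11307331], [138564, -2109077]]
... * rho(b) = [[4, -1], [9, -2]]  ->  [[-98794463, 21871783], [-18427437, 4079590]]
... * rho(b) = [[4, -1], [9, -2]]  ->  [[-198331805, 55050897], [-36993438, 10268257]]
... * rho(a) = [[1, 5], [0, 1]]  ->  [[-198331805, -936608128], [-36993438, -174698933]]
tr = -198331805 + -174698933 = -373030738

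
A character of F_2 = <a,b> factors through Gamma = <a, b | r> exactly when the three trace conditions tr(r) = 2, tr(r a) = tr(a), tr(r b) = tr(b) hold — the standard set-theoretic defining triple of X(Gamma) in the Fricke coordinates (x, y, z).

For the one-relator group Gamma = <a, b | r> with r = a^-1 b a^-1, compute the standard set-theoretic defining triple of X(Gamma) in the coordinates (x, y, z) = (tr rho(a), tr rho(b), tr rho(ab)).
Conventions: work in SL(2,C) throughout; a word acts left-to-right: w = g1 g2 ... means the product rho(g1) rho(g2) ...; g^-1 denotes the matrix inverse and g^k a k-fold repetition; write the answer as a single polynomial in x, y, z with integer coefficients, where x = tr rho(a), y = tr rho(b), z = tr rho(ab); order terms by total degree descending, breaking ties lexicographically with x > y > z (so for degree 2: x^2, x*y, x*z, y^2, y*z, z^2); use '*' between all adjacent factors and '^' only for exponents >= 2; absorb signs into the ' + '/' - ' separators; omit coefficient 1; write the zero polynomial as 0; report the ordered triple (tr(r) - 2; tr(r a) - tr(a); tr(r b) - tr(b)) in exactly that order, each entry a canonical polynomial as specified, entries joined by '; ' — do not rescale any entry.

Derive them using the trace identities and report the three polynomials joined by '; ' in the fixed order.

x^2*y - x*z - y - 2; x*y - x - z; x^2*y^2 - 2*x*y*z + z^2 - y - 2

tr(a^-1 b) = tr(b) * tr(a) - tr(b a) = x*y - z
tr(a^-1 b a^-1) = tr(a^-1 b) * tr(a) - tr(a^-1 b a) = x^2*y - x*z - y
use: tr(b^2) = tr(b) * tr(b) - tr(1)  (reduce the b square) = y^2 - 2
tr(b^2 a) = tr(b) * tr(a b) - tr(a)  (reduce the b square) = y*z - x
tr(b a^-1 b) = tr(b^2) * tr(a) - tr(b^2 a)  (eliminate a^-1) = x*y^2 - y*z - x
apply: tr(b a b a) = tr(b a) * tr(b a) - tr(1)  (split on b) = z^2 - 2
tr(b a^-1 b a) = tr(b a b) * tr(a) - tr(b a b a)  (eliminate a^-1) = x*y*z - x^2 - z^2 + 2
tr(a^-1 b a^-1 b) = tr(b a^-1 b) * tr(a) - tr(b a^-1 b a)  (eliminate a^-1) = x^2*y^2 - 2*x*y*z + z^2 - 2
assemble the triple (tr(r) - 2; tr(r a) - x; tr(r b) - y)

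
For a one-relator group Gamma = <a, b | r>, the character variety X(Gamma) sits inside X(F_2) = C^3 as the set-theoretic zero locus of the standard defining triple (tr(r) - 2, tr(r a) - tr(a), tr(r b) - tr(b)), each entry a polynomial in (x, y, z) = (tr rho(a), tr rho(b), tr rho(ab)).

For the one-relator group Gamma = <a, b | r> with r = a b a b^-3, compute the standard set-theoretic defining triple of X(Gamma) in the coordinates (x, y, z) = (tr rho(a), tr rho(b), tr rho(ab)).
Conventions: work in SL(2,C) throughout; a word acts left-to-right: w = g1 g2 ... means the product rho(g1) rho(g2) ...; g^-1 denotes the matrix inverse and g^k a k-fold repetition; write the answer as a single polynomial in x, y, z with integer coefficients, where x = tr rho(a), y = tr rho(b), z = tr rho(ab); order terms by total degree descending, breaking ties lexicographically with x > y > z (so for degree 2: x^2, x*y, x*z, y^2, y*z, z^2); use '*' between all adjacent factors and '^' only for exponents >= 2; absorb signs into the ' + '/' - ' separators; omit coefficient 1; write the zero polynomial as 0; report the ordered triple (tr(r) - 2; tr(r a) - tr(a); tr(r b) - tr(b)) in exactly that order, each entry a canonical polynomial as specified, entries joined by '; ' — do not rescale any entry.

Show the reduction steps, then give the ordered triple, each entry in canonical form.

x*y^3*z - y^4 - y^2*z^2 - 2*x*y*z + 4*y^2 + z^2 - 4; x^2*y^3*z - x*y^4 - x*y^2*z^2 - 2*x^2*y*z + 3*x*y^2 + x*z^2 + y*z - 2*x; x*y^2*z - y^3 - y*z^2 - x*z + 2*y

reduce: trace(a b a) = trace(a) trace(b a) - trace(b) = x*z - y
trace(a b a b) = trace(a b) trace(a b) - trace(1) = z^2 - 2
trace(a b a b^-1) = trace(a b a) trace(b) - trace(a b a b) = x*y*z - y^2 - z^2 + 2
trace(b^-2 a b a) = trace(a b a b^-1) trace(b) - trace(a b a) = x*y^2*z - y^3 - y*z^2 - x*z + 3*y
trace(a b a b^-3) = trace(b^-2 a b a) trace(b) - trace(b^-2 a b a b) = x*y^3*z - y^4 - y^2*z^2 - 2*x*y*z + 4*y^2 + z^2 - 2
reduce: trace(a^2 b a) = trace(a) trace(a b a) - trace(a b)   [square of a] = x^2*z - x*y - z
so trace(b a b) = trace(b) trace(a b) - trace(a)   [square of b] = y*z - x
trace(a^2 b a b) = trace(a) trace(b a b a) - trace(b a b)   [square of a] = x*z^2 - y*z - x
trace(a^2 b a b^-1) = trace(a^2 b a) trace(b) - trace(a^2 b a b)   [inverse elimination on b] = x^2*y*z - x*y^2 - x*z^2 + x
trace(a^2 b a b^-2) = trace(a^2 b a b^-1) trace(b) - trace(a^2 b a)   [inverse elimination on b] = x^2*y^2*z - x*y^3 - x*y*z^2 - x^2*z + 2*x*y + z
so trace(a b a b^-3 a) = trace(a^2 b a b^-2) trace(b) - trace(a^2 b a b^-1)   [inverse elimination on b] = x^2*y^3*z - x*y^4 - x*y^2*z^2 - 2*x^2*y*z + 3*x*y^2 + x*z^2 + y*z - x
assemble the triple (trace(r) - 2; trace(r a) - x; trace(r b) - y)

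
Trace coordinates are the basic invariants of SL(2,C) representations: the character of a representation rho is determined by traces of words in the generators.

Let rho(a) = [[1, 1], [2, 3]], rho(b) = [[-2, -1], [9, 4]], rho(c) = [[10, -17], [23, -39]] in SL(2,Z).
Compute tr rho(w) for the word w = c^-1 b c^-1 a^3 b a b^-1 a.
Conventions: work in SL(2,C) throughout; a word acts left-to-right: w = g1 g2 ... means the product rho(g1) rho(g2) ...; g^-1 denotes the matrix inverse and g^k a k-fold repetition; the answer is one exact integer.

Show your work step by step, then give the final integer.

rho(c^-1) = [[-39, 17], [-23, 10]]
... * rho(b) = [[-2, -1], [9, 4]]  ->  [[231, 107], [136, 63]]
... * rho(c^-1) = [[-39, 17], [-23, 10]]  ->  [[-11470, 4997], [-6753, 2942]]
... * rho(a) = [[1, 1], [2, 3]]  ->  [[-1476, 3521], [-869, 2073]]
... * rho(a) = [[1, 1], [2, 3]]  ->  [[5566, 9087], [3277, 5350]]
... * rho(a) = [[1, 1], [2, 3]]  ->  [[23740, 32827], [13977, 19327]]
... * rho(b) = [[-2, -1], [9, 4]]  ->  [[247963, 107568], [145989, 63331]]
... * rho(a) = [[1, 1], [2, 3]]  ->  [[463099, 570667], [272651, 335982]]
... * rho(b^-1) = [[4, 1], [-9, -2]]  ->  [[-3283607, -678235], [-1933234, -399313]]
... * rho(a) = [[1, 1], [2, 3]]  ->  [[-4640077, -5318312], [-2731860, -3131173]]
tr = -4640077 + -3131173 = -7771250

-7771250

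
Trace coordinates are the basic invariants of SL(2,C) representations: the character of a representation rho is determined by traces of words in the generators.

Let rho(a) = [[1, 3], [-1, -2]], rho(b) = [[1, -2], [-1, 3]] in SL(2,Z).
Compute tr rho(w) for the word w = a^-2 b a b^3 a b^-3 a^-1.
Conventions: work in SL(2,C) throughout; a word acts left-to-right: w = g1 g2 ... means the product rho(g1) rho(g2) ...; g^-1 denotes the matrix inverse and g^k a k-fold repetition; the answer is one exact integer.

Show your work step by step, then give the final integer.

-1498

rho(a^-1) = [[-2, -3], [1, 1]]
... * rho(a^-1) = [[-2, -3], [1, 1]]  ->  [[1, 3], [-1, -2]]
... * rho(b) = [[1, -2], [-1, 3]]  ->  [[-2, 7], [1, -4]]
... * rho(a) = [[1, 3], [-1, -2]]  ->  [[-9, -20], [5, 11]]
... * rho(b) = [[1, -2], [-1, 3]]  ->  [[11, -42], [-6, 23]]
... * rho(b) = [[1, -2], [-1, 3]]  ->  [[53, -148], [-29, 81]]
... * rho(b) = [[1, -2], [-1, 3]]  ->  [[201, -550], [-110, 301]]
... * rho(a) = [[1, 3], [-1, -2]]  ->  [[751, 1703], [-411, -932]]
... * rho(b^-1) = [[3, 2], [1, 1]]  ->  [[3956, 3205], [-2165, -1754]]
... * rho(b^-1) = [[3, 2], [1, 1]]  ->  [[15073, 11117], [-8249, -6084]]
... * rho(b^-1) = [[3, 2], [1, 1]]  ->  [[56336, 41263], [-30831, -22582]]
... * rho(a^-1) = [[-2, -3], [1, 1]]  ->  [[-71409, -127745], [39080, 69911]]
tr = -71409 + 69911 = -1498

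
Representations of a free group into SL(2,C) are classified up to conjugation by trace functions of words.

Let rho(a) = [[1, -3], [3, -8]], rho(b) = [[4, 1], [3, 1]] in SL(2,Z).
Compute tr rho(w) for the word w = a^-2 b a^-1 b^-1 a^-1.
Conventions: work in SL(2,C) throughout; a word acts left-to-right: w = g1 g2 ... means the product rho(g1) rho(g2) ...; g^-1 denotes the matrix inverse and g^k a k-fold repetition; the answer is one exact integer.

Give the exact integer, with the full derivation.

10847

rho(a^-1) = [[-8, 3], [-3, 1]]
... * rho(a^-1) = [[-8, 3], [-3, 1]]  ->  [[55, -21], [21, -8]]
... * rho(b) = [[4, 1], [3, 1]]  ->  [[157, 34], [60, 13]]
... * rho(a^-1) = [[-8, 3], [-3, 1]]  ->  [[-1358, 505], [-519, 193]]
... * rho(b^-1) = [[1, -1], [-3, 4]]  ->  [[-2873, 3378], [-1098, 1291]]
... * rho(a^-1) = [[-8, 3], [-3, 1]]  ->  [[12850, -5241], [4911, -2003]]
tr = 12850 + -2003 = 10847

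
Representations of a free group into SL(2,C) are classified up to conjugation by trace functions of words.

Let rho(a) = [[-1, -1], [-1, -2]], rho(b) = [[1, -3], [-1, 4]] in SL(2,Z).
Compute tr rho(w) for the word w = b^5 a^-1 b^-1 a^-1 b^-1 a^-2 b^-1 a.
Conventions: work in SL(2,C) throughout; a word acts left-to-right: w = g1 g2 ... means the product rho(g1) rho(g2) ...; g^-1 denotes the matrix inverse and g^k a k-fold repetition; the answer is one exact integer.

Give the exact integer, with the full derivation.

rho(b) = [[1, -3], [-1, 4]]
... * rho(b) = [[1, -3], [-1, 4]]  ->  [[4, -15], [-5, 19]]
... * rho(b) = [[1, -3], [-1, 4]]  ->  [[19, -72], [-24, 91]]
... * rho(b) = [[1, -3], [-1, 4]]  ->  [[91, -345], [-115, 436]]
... * rho(b) = [[1, -3], [-1, 4]]  ->  [[436, -1653], [-551, 2089]]
... * rho(a^-1) = [[-2, 1], [1, -1]]  ->  [[-2525, 2089], [3191, -2640]]
... * rho(b^-1) = [[4, 3], [1, 1]]  ->  [[-8011, -5486], [10124, 6933]]
... * rho(a^-1) = [[-2, 1], [1, -1]]  ->  [[10536, -2525], [-13315, 3191]]
... * rho(b^-1) = [[4, 3], [1, 1]]  ->  [[39619, 29083], [-50069, -36754]]
... * rho(a^-1) = [[-2, 1], [1, -1]]  ->  [[-50155, 10536], [63384, -13315]]
... * rho(a^-1) = [[-2, 1], [1, -1]]  ->  [[110846, -60691], [-140083, 76699]]
... * rho(b^-1) = [[4, 3], [1, 1]]  ->  [[382693, 271847], [-483633, -343550]]
... * rho(a) = [[-1, -1], [-1, -2]]  ->  [[-654540, -926387], [827183, 1170733]]
tr = -654540 + 1170733 = 516193

516193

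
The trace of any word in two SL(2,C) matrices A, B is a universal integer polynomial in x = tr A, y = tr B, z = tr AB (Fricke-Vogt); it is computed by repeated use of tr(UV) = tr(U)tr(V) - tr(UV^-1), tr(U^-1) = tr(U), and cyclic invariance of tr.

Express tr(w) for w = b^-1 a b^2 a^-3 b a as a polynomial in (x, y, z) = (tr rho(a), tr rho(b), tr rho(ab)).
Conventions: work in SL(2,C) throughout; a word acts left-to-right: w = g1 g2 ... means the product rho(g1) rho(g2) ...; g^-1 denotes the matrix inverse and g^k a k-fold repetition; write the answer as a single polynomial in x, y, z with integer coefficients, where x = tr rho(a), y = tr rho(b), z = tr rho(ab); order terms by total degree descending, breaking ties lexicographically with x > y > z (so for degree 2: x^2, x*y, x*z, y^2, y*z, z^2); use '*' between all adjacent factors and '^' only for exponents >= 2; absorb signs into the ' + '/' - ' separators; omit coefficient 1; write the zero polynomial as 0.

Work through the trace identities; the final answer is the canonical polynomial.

x^4*y^3*z - x^5*y^2 - x^3*y^4 - 2*x^3*y^2*z^2 + x^4*y*z - x^2*y^3*z + x^2*y*z^3 + 6*x^3*y^2 + 2*x*y^4 + 3*x*y^2*z^2 - 4*x^2*y*z - y^3*z - y*z^3 - x^3 - 8*x*y^2 - x*z^2 + 3*y*z + 3*x

tr(a^2 b) = tr(a)*tr(b a) - tr(b) = x*z - y
tr(a^2) = tr(a)*tr(a) - tr(1) = x^2 - 2
tr(b a^2 b) = tr(b)*tr(a^2 b) - tr(a^2) = x*y*z - x^2 - y^2 + 2
tr(b a^2 b^2) = tr(b)*tr(b a^2 b) - tr(b a^2) = x*y^2*z - x^2*y - y^3 - x*z + 3*y
tr(b a b a) = tr(a b)*tr(a b) - tr(1)   [split at repeated a] = z^2 - 2
tr(b a b) = tr(b)*tr(a b) - tr(a) = y*z - x
tr(a b a^2 b) = tr(a)*tr(b a b a) - tr(b a b) = x*z^2 - y*z - x
tr(a b a^2) = tr(a)*tr(a b a) - tr(a b) = x^2*z - x*y - z
tr(b a^2 b^2 a) = tr(b)*tr(a b a^2 b) - tr(a b a^2) = x*y*z^2 - x^2*z - y^2*z + z
tr(a b^2 a^-1 b a) = tr(b a^2 b^2)*tr(a) - tr(b a^2 b^2 a) = x^2*y^2*z - x^3*y - x*y^3 - x*y*z^2 + y^2*z + 3*x*y - z
tr(a b a b^2) = tr(b)*tr(a b a b) - tr(a b a) = y*z^2 - x*z - y
tr(b a b a b^2) = tr(b)*tr(a b a b^2) - tr(a b a b) = y^2*z^2 - x*y*z - y^2 - z^2 + 2
tr(a b a b a b) = tr(a b a b)*tr(a b) - tr(b a)   [split at repeated a] = z^3 - 3*z
tr(b a b a b^2 a) = tr(b)*tr(a b a b a b) - tr(a b a b a) = y*z^3 - x*z^2 - 2*y*z + x
tr(a b^2 a^-1 b a b) = tr(b a b a b^2)*tr(a) - tr(b a b a b^2 a) = x*y^2*z^2 - x^2*y*z - y*z^3 - x*y^2 + 2*y*z + x
tr(b a b^-1 a b^2 a^-1) = tr(a b^2 a^-1 b a)*tr(b) - tr(a b^2 a^-1 b a b) = x^2*y^3*z - x^3*y^2 - x*y^4 - 2*x*y^2*z^2 + x^2*y*z + y^3*z + y*z^3 + 4*x*y^2 - 3*y*z - x
tr(b a b^-1 a b^2) = tr(a b^3 a)*tr(b) - tr(a b^3 a b) = x*y^3*z - x^2*y^2 - y^4 - y^2*z^2 + 4*y^2 + z^2 - 2
tr(a^-1 b a b^-1 a b^2 a^-1) = tr(b a b^-1 a b^2 a^-1)*tr(a) - tr(b a b^-1 a b^2) = x^3*y^3*z - x^4*y^2 - x^2*y^4 - 2*x^2*y^2*z^2 + x^3*y*z + x*y*z^3 + 5*x^2*y^2 + y^4 + y^2*z^2 - 3*x*y*z - x^2 - 4*y^2 - z^2 + 2
tr(b^-1 a b^2 a^-3 b a) = tr(a^-1 b a b^-1 a b^2 a^-1)*tr(a) - tr(a^-1 b a b^-1 a b^2) = x^4*y^3*z - x^5*y^2 - x^3*y^4 - 2*x^3*y^2*z^2 + x^4*y*z - x^2*y^3*z + x^2*y*z^3 + 6*x^3*y^2 + 2*x*y^4 + 3*x*y^2*z^2 - 4*x^2*y*z - y^3*z - y*z^3 - x^3 - 8*x*y^2 - x*z^2 + 3*y*z + 3*x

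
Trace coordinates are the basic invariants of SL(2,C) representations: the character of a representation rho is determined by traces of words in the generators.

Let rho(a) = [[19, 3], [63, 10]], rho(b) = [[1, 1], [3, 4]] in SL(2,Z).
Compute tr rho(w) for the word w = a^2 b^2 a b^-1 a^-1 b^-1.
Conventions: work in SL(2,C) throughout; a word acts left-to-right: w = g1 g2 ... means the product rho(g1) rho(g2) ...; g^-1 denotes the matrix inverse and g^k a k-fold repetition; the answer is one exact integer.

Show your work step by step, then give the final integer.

17647499

rho(a) = [[19, 3], [63, 10]]
... * rho(a) = [[19, 3], [63, 10]]  ->  [[550, 87], [1827, 289]]
... * rho(b) = [[1, 1], [3, 4]]  ->  [[811, 898], [2694, 2983]]
... * rho(b) = [[1, 1], [3, 4]]  ->  [[3505, 4403], [11643, 14626]]
... * rho(a) = [[19, 3], [63, 10]]  ->  [[343984, 54545], [1142655, 181189]]
... * rho(b^-1) = [[4, -1], [-3, 1]]  ->  [[1212301, -289439], [4027053, -961466]]
... * rho(a^-1) = [[10, -3], [-63, 19]]  ->  [[30357667, -9136244], [100842888, -30349013]]
... * rho(b^-1) = [[4, -1], [-3, 1]]  ->  [[148839400, -39493911], [494418591, -131191901]]
tr = 148839400 + -131191901 = 17647499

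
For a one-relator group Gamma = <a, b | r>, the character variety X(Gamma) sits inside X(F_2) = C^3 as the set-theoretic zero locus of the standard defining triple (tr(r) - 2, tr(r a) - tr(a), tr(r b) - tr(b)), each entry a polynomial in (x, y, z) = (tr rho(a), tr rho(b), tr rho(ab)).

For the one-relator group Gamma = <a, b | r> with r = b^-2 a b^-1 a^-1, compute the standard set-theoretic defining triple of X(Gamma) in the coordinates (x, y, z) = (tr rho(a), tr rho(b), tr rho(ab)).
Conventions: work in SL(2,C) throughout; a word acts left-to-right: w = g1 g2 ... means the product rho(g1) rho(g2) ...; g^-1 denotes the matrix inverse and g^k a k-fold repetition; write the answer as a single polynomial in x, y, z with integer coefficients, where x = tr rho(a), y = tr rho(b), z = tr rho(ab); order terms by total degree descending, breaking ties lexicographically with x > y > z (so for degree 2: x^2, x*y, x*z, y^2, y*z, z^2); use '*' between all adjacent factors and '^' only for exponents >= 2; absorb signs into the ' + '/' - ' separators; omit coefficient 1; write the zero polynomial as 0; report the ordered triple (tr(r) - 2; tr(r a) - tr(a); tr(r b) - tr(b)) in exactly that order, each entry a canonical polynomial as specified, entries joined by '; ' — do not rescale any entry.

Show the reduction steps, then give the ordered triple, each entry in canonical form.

next, trace(b^-1) = trace(b) = y
trace(a b a) = trace(a) * trace(b a) - trace(b) = x*z - y
trace(a b a b) = trace(a b) * trace(a b) - trace(1)   [split at repeated a] = z^2 - 2
and trace(b^-1 a b a) = trace(a b a) * trace(b) - trace(a b a b) = x*y*z - y^2 - z^2 + 2
and trace(a^-1 b^-1 a b) = trace(b^-1 a b) * trace(a) - trace(b^-1 a b a) = -x*y*z + x^2 + y^2 + z^2 - 2
next, trace(b^-1 a b^-1 a^-1) = trace(a^-1 b^-1 a) * trace(b) - trace(a^-1 b^-1 a b) = x*y*z - x^2 - z^2 + 2
trace(b^-2 a b^-1 a^-1) = trace(b^-1 a b^-1 a^-1) * trace(b) - trace(b^-1 a b^-1 a^-1 b) = x*y^2*z - x^2*y - y*z^2 + y
trace(b^-1 a) = trace(a) * trace(b) - trace(a b) = x*y - z
and trace(b^-1 a b^-1) = trace(b^-1 a) * trace(b) - trace(b^-1 a b) = x*y^2 - y*z - x
trace(b^-2 a b^-1) = trace(b^-1 a b^-1) * trace(b) - trace(b^-1 a) = x*y^3 - y^2*z - 2*x*y + z
assemble the triple (trace(r) - 2; trace(r a) - x; trace(r b) - y)

x*y^2*z - x^2*y - y*z^2 + y - 2; x*y^3 - y^2*z - 2*x*y - x + z; x*y*z - x^2 - z^2 - y + 2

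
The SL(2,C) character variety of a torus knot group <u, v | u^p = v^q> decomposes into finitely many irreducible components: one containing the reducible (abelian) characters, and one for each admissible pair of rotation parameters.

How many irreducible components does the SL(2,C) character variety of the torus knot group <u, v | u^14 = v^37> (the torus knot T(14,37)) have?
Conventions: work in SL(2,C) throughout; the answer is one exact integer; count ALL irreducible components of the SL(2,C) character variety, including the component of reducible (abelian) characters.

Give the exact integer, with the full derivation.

235

Gamma = < u, v | u^14 = v^37 > (torus knot T(14,37)); the central element u^14 = v^37 acts as +I or -I in any irreducible SL(2,C) representation.
On an irreducible component, tr(u) is locked at 2*cos(pi*alpha/14) for some alpha in 1..13, and tr(v) at 2*cos(pi*beta/37) for some beta in 1..36.
u^14 = (-1)^alpha I and v^37 = (-1)^beta I must agree, so alpha and beta have equal parity.
Enumerate parity-matched pairs: 7*18 odd-odd plus 6*18 even-even gives 234.
Total: 234 irreducible-character components + 1 reducible (abelian) component = 235.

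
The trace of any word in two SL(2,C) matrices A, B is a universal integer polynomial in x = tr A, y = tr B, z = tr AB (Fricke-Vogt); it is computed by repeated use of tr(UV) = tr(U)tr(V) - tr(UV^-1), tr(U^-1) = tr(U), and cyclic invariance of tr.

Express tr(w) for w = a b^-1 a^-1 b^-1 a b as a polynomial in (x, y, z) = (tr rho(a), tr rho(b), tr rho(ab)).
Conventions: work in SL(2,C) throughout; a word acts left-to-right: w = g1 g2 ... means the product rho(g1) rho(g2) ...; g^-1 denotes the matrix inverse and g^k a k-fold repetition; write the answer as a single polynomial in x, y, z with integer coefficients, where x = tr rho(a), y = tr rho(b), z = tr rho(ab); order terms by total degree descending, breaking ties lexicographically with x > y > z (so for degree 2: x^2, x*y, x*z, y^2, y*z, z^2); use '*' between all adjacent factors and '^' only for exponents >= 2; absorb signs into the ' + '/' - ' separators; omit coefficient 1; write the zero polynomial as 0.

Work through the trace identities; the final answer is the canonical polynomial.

x*y*z^2 - x^2*z - y^2*z - z^3 + x*y + 3*z

tr(a b a) = tr(a) * tr(b a) - tr(b)  (reduce the a square) = x*z - y
tr(b a b a) = tr(a b) * tr(a b) - tr(1)  (split on a) = z^2 - 2
tr(b a b) = tr(b) * tr(a b) - tr(a)  (reduce the b square) = y*z - x
tr(a b a b a) = tr(a) * tr(b a b a) - tr(b a b)  (reduce the a square) = x*z^2 - y*z - x
tr(a b a b a b) = tr(b a) * tr(b a b a) - tr(b^-1 a^-1)  (split on b) = z^3 - 3*z
tr(b^-1 a b a b a) = tr(a b a b a) * tr(b) - tr(a b a b a b)  (eliminate b^-1) = x*y*z^2 - y^2*z - z^3 - x*y + 3*z
tr(a^-1 b^-1 a b a b) = tr(b^-1 a b a b) * tr(a) - tr(b^-1 a b a b a)  (eliminate a^-1) = -x*y*z^2 + x^2*z + y^2*z + z^3 - 3*z
tr(a b^-1 a^-1 b^-1 a b) = tr(a^-1 b^-1 a b a) * tr(b) - tr(a^-1 b^-1 a b a b)  (eliminate b^-1) = x*y*z^2 - x^2*z - y^2*z - z^3 + x*y + 3*z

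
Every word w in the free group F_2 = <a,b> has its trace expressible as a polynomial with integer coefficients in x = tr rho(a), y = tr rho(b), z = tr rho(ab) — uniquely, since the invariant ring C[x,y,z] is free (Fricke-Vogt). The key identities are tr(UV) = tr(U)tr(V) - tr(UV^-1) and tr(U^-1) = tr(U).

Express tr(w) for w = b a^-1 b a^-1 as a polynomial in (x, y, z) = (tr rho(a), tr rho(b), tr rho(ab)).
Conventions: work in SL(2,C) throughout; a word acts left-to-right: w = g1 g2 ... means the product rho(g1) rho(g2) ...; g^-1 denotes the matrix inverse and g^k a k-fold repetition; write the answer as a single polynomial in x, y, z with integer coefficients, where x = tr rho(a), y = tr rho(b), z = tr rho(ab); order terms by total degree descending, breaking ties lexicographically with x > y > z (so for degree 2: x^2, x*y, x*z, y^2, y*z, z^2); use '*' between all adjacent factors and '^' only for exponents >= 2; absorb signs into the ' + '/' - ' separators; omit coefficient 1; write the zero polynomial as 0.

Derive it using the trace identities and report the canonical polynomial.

x^2*y^2 - 2*x*y*z + z^2 - 2

tr(b^2) = tr(b) tr(b) - tr(1) = y^2 - 2
next, tr(b^2 a) = tr(b) tr(a b) - tr(a) = y*z - x
tr(b a^-1 b) = tr(b^2) tr(a) - tr(b^2 a) = x*y^2 - y*z - x
next, tr(b a b a) = tr(a b) tr(a b) - tr(1)   [split at repeated a] = z^2 - 2
tr(b a^-1 b a) = tr(b a b) tr(a) - tr(b a b a) = x*y*z - x^2 - z^2 + 2
tr(b a^-1 b a^-1) = tr(b a^-1 b) tr(a) - tr(b a^-1 b a) = x^2*y^2 - 2*x*y*z + z^2 - 2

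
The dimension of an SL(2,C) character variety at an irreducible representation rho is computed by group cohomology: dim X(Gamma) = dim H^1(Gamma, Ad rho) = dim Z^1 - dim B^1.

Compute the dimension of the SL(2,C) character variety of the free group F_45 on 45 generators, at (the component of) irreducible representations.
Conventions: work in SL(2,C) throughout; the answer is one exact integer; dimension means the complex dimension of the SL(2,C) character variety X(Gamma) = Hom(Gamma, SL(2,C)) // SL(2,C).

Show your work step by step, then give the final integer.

Here Gamma is free of rank 45 — no relator constrains a cocycle.
A cocycle picks one sl_2 vector per generator freely, giving dim Z^1 = 3*45 = 135.
Irreducibility makes the coboundary map sl_2 -> Z^1 injective (trivial centralizer), so dim B^1 = 3.
dim H^1 = 135 - 3 = 132, which is dim X.

132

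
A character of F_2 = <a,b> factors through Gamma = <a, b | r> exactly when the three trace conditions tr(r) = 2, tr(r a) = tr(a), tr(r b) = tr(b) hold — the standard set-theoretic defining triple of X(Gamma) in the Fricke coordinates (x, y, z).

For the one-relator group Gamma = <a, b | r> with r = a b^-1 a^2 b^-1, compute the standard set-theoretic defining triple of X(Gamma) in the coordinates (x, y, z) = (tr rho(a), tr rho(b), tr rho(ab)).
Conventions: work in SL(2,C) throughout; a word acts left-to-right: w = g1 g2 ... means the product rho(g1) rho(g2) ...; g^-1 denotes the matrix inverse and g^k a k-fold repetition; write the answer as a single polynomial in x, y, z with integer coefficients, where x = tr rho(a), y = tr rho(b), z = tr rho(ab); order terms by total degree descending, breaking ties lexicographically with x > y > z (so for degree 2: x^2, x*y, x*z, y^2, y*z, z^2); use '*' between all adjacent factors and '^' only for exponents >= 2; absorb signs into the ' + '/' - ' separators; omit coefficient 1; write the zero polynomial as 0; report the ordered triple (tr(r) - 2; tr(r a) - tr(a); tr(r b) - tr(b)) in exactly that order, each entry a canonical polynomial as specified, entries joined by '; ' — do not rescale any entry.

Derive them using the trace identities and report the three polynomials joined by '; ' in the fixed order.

trace(a^2) = trace(a)*trace(a) - trace(1)   [square of a] = x^2 - 2
next, trace(a^3) = trace(a)*trace(a^2) - trace(a)   [square of a] = x^3 - 3*x
trace(b a^2) = trace(a)*trace(b a) - trace(b)   [square of a] = x*z - y
and trace(a^3 b) = trace(a)*trace(b a^2) - trace(b a)   [square of a] = x^2*z - x*y - z
trace(a b^-1 a^2) = trace(a^3)*trace(b) - trace(a^3 b)   [inverse elimination on b] = x^3*y - x^2*z - 2*x*y + z
trace(b a b a) = trace(a b)*trace(a b) - trace(1)   [split at a repeated a] = z^2 - 2
trace(b a b) = trace(b)*trace(a b) - trace(a)   [square of b] = y*z - x
trace(a^2 b a b) = trace(a)*trace(b a b a) - trace(b a b)   [square of a] = x*z^2 - y*z - x
next, trace(a b^-1 a^2 b) = trace(a^2 b a)*trace(b) - trace(a^2 b a b)   [inverse elimination on b] = x^2*y*z - x*y^2 - x*z^2 + x
trace(a b^-1 a^2 b^-1) = trace(a b^-1 a^2)*trace(b) - trace(a b^-1 a^2 b)   [inverse elimination on b] = x^3*y^2 - 2*x^2*y*z - x*y^2 + x*z^2 + y*z - x
and trace(a^4) = trace(a)*trace(a^3) - trace(a^2)  (reduce the a square) = x^4 - 4*x^2 + 2
next, trace(a^4 b) = trace(a)*trace(a b a^2) - trace(a b a)  (reduce the a square) = x^3*z - x^2*y - 2*x*z + y
trace(a^2 b^-1 a^2) = trace(a^4)*trace(b) - trace(a^4 b)  (eliminate b^-1) = x^4*y - x^3*z - 3*x^2*y + 2*x*z + y
trace(b a^2 b) = trace(b)*trace(a^2 b) - trace(a^2)  (reduce the b square) = x*y*z - x^2 - y^2 + 2
trace(a^2 b a^2 b) = trace(a)*trace(b a^2 b a) - trace(b a^2 b)  (reduce the a square) = x^2*z^2 - 2*x*y*z + y^2 - 2
next, trace(a^2 b^-1 a^2 b) = trace(a^2 b a^2)*trace(b) - trace(a^2 b a^2 b)  (eliminate b^-1) = x^3*y*z - x^2*y^2 - x^2*z^2 + 2
and trace(a b^-1 a^2 b^-1 a) = trace(a^2 b^-1 a^2)*trace(b) - trace(a^2 b^-1 a^2 b)  (eliminate b^-1) = x^4*y^2 - 2*x^3*y*z - 2*x^2*y^2 + x^2*z^2 + 2*x*y*z + y^2 - 2
assemble the triple (trace(r) - 2; trace(r a) - x; trace(r b) - y)

x^3*y^2 - 2*x^2*y*z - x*y^2 + x*z^2 + y*z - x - 2; x^4*y^2 - 2*x^3*y*z - 2*x^2*y^2 + x^2*z^2 + 2*x*y*z + y^2 - x - 2; x^3*y - x^2*z - 2*x*y - y + z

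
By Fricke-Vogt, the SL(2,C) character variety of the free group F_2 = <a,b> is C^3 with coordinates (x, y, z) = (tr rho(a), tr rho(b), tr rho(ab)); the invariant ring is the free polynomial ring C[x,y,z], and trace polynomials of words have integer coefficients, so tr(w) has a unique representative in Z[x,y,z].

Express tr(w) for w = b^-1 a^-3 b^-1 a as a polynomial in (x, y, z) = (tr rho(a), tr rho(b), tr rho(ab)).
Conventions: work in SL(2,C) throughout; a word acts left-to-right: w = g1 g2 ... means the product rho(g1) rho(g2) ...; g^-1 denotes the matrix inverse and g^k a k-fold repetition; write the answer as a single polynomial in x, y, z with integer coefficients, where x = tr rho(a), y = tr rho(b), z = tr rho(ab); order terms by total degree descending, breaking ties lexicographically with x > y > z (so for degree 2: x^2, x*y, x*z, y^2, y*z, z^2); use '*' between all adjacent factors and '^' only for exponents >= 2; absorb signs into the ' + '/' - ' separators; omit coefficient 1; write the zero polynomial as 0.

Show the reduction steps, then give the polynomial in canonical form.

tr(b^-1) = tr(b) = y
tr(a b a) = tr(a) tr(b a) - tr(b) = x*z - y
tr(a b a b) = tr(a b) tr(a b) - tr(1)   [split at repeated a] = z^2 - 2
tr(b^-1 a b a) = tr(a b a) tr(b) - tr(a b a b) = x*y*z - y^2 - z^2 + 2
tr(a^-1 b^-1 a b) = tr(b^-1 a b) tr(a) - tr(b^-1 a b a) = -x*y*z + x^2 + y^2 + z^2 - 2
tr(a^-1 b^-1 a b^-1) = tr(a^-1 b^-1 a) tr(b) - tr(a^-1 b^-1 a b) = x*y*z - x^2 - z^2 + 2
tr(a b^-1) = tr(a) tr(b) - tr(a b) = x*y - z
tr(b^-1 a b^-1) = tr(a b^-1) tr(b) - tr(a) = x*y^2 - y*z - x
tr(a^-2 b^-1 a b^-1) = tr(a^-1 b^-1 a b^-1) tr(a) - tr(a^-1 b^-1 a b^-1 a) = x^2*y*z - x^3 - x*y^2 - x*z^2 + y*z + 3*x
tr(b^-1 a^-3 b^-1 a) = tr(a^-2 b^-1 a b^-1) tr(a) - tr(a^-2 b^-1 a b^-1 a) = x^3*y*z - x^4 - x^2*y^2 - x^2*z^2 + 4*x^2 + z^2 - 2

x^3*y*z - x^4 - x^2*y^2 - x^2*z^2 + 4*x^2 + z^2 - 2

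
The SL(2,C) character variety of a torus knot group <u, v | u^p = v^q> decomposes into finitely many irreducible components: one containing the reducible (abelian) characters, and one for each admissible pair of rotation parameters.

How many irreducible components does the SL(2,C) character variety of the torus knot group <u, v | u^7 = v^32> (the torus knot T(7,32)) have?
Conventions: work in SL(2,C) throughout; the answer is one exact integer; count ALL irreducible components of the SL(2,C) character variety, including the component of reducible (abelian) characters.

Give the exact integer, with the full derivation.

94

In the torus knot group T(7,32), u^7 = v^32 is central, so an irreducible representation sends it to +I or -I (Schur).
On an irreducible component, tr(u) is locked at 2*cos(pi*alpha/7) for some alpha in 1..6, and tr(v) at 2*cos(pi*beta/32) for some beta in 1..31.
The two central values (-1)^alpha I and (-1)^beta I must be the same matrix, so alpha and beta share a parity.
Enumerate parity-matched pairs: 3*16 odd-odd plus 3*15 even-even gives 93.
components with irreducible characters: 93; plus the single component of reducible (abelian) characters: total 94.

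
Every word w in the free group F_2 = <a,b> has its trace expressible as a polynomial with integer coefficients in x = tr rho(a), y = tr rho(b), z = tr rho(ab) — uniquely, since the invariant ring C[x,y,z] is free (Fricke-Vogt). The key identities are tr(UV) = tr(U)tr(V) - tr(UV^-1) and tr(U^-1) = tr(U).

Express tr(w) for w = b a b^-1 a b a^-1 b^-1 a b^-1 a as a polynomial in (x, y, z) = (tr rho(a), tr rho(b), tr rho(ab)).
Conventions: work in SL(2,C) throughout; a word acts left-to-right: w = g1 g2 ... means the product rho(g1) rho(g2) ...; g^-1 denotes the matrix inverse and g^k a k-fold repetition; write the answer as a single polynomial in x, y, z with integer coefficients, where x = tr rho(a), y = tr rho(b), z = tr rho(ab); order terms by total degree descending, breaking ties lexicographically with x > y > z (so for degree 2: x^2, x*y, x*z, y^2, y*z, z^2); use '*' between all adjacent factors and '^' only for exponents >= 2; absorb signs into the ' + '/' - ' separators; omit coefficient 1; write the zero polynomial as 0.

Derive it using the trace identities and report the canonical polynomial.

tr(b a^2) = tr(a) * tr(b a) - tr(b) = x*z - y
tr(a b a^2) = tr(a) * tr(b a^2) - tr(b a) = x^2*z - x*y - z
tr(b a b a) = tr(b a) * tr(b a) - tr(1) = z^2 - 2
apply: tr(b a b) = tr(b) * tr(a b) - tr(a) = y*z - x
tr(b a^2 b a) = tr(a) * tr(b a b a) - tr(b a b) = x*z^2 - y*z - x
apply: tr(b^2) = tr(b) * tr(b) - tr(1) = y^2 - 2
use: tr(b a^2 b) = tr(a) * tr(b^2 a) - tr(b^2) = x*y*z - x^2 - y^2 + 2
apply: tr(a^2 b a^2 b) = tr(a) * tr(b a^2 b a) - tr(b a^2 b) = x^2*z^2 - 2*x*y*z + y^2 - 2
tr(a^2 b a^2) = tr(a) * tr(a b a^2) - tr(a b a) = x^3*z - x^2*y - 2*x*z + y
tr(b a^2 b a^2 b) = tr(b) * tr(a^2 b a^2 b) - tr(a^2 b a^2) = x^2*y*z^2 - x^3*z - 2*x*y^2*z + x^2*y + y^3 + 2*x*z - 3*y
use: tr(b a b a b a) = tr(a b a b) * tr(a b) - tr(b a) = z^3 - 3*z
tr(b a b a b) = tr(b) * tr(a b a b) - tr(a b a) = y*z^2 - x*z - y
apply: tr(b a b a^2 b a) = tr(a) * tr(b a b a b a) - tr(b a b a b) = x*z^3 - y*z^2 - 2*x*z + y
apply: tr(b a b a^2 b) = tr(b) * tr(a b a^2 b) - tr(a b a^2) = x*y*z^2 - x^2*z - y^2*z + z
use: tr(b a^2 b a^2 b a) = tr(a) * tr(b a b a^2 b a) - tr(b a b a^2 b) = x^2*z^3 - 2*x*y*z^2 - x^2*z + y^2*z + x*y - z
tr(a b a^2 b a^-1 b a) = tr(b a^2 b a^2 b) * tr(a) - tr(b a^2 b a^2 b a) = x^3*y*z^2 - x^4*z - 2*x^2*y^2*z - x^2*z^3 + x^3*y + x*y^3 + 2*x*y*z^2 + 3*x^2*z - y^2*z - 4*x*y + z
tr(a b a b a^2) = tr(a) * tr(b a b a^2) - tr(b a b a) = x^2*z^2 - x*y*z - x^2 - z^2 + 2
tr(b a b a b a^2 b) = tr(b) * tr(a b a b a^2 b) - tr(a b a b a^2) = x*y*z^3 - x^2*z^2 - y^2*z^2 - x*y*z + x^2 + y^2 + z^2 - 2
apply: tr(b a b a b a b a) = tr(a b) * tr(a b a b a b) - tr(a^-1 b^-1 a^-1 b^-1) = z^4 - 4*z^2 + 2
apply: tr(b a b a b a b) = tr(b) * tr(a b a b a b) - tr(a b a b a) = y*z^3 - x*z^2 - 2*y*z + x
use: tr(b a b a b a^2 b a) = tr(a) * tr(b a b a b a b a) - tr(b a b a b a b) = x*z^4 - y*z^3 - 3*x*z^2 + 2*y*z + x
tr(a b a^2 b a^-1 b a b) = tr(b a b a b a^2 b) * tr(a) - tr(b a b a b a^2 b a) = x^2*y*z^3 - x^3*z^2 - x*y^2*z^2 - x*z^4 - x^2*y*z + y*z^3 + x^3 + x*y^2 + 4*x*z^2 - 2*y*z - 3*x
tr(a b^-1 a b a^2 b a^-1 b) = tr(a b a^2 b a^-1 b a) * tr(b) - tr(a b a^2 b a^-1 b a b) = x^3*y^2*z^2 - x^4*y*z - 2*x^2*y^3*z - 2*x^2*y*z^3 + x^3*y^2 + x^3*z^2 + x*y^4 + 3*x*y^2*z^2 + x*z^4 + 4*x^2*y*z - y^3*z - y*z^3 - x^3 - 5*x*y^2 - 4*x*z^2 + 3*y*z + 3*x
apply: tr(a b a^-1 b^-1 a b^-1 a b a) = tr(a b^-1 a b a^2 b a^-1) * tr(b) - tr(a b^-1 a b a^2 b a^-1 b) = -x^3*y^2*z^2 + x^4*y*z + 2*x^2*y^3*z + 2*x^2*y*z^3 - x^3*y^2 - x^3*z^2 - x*y^4 - 3*x*y^2*z^2 - x*z^4 - 3*x^2*y*z + y^3*z + y*z^3 + x^3 + 4*x*y^2 + 4*x*z^2 - 4*y*z - 3*x
tr(b a^2 b a b a b) = tr(b) * tr(a^2 b a b a b) - tr(a^2 b a b a) = x*y*z^3 - x^2*z^2 - y^2*z^2 - x*y*z + x^2 + y^2 + z^2 - 2
apply: tr(a^2 b a b a b a^-1 b) = tr(b a^2 b a b a b) * tr(a) - tr(b a^2 b a b a b a) = x^2*y*z^3 - x^3*z^2 - x*y^2*z^2 - x*z^4 - x^2*y*z + y*z^3 + x^3 + x*y^2 + 4*x*z^2 - 2*y*z - 3*x
apply: tr(a b a b a b a^-1 b^-1 a) = tr(a^2 b a b a b a^-1) * tr(b) - tr(a^2 b a b a b a^-1 b) = -x^2*y*z^3 + x^3*z^2 + x*y^2*z^2 + x*z^4 + x^2*y*z - x^3 - x*y^2 - 4*x*z^2 - y*z + 3*x
use: tr(b a b a b a b a b) = tr(b) * tr(a b a b a b a b) - tr(a b a b a b a) = y*z^4 - x*z^3 - 3*y*z^2 + 2*x*z + y
tr(b a b a b a b a b a) = tr(b a b a b a) * tr(b a b a) - tr(a b) = z^5 - 5*z^3 + 5*z
tr(a b a b a b a b a^-1 b) = tr(b a b a b a b a b) * tr(a) - tr(b a b a b a b a b a) = x*y*z^4 - x^2*z^3 - z^5 - 3*x*y*z^2 + 2*x^2*z + 5*z^3 + x*y - 5*z
tr(a b a b a b a^-1 b^-1 a b) = tr(a b a b a b a b a^-1) * tr(b) - tr(a b a b a b a b a^-1 b) = -x*y*z^4 + x^2*z^3 + y^2*z^3 + z^5 + 2*x*y*z^2 - 2*x^2*z - 2*y^2*z - 5*z^3 + 5*z
tr(a b a^-1 b^-1 a b^-1 a b a b) = tr(a b a b a b a^-1 b^-1 a) * tr(b) - tr(a b a b a b a^-1 b^-1 a b) = -x^2*y^2*z^3 + x^3*y*z^2 + x*y^3*z^2 + 2*x*y*z^4 + x^2*y^2*z - x^2*z^3 - y^2*z^3 - z^5 - x^3*y - x*y^3 - 6*x*y*z^2 + 2*x^2*z + y^2*z + 5*z^3 + 3*x*y - 5*z
tr(b a b^-1 a b a^-1 b^-1 a b^-1 a) = tr(a b a^-1 b^-1 a b^-1 a b a) * tr(b) - tr(a b a^-1 b^-1 a b^-1 a b a b) = -x^3*y^3*z^2 + x^4*y^2*z + 2*x^2*y^4*z + 3*x^2*y^2*z^3 - x^3*y^3 - 2*x^3*y*z^2 - x*y^5 - 4*x*y^3*z^2 - 3*x*y*z^4 - 4*x^2*y^2*z + x^2*z^3 + y^4*z + 2*y^2*z^3 + z^5 + 2*x^3*y + 5*x*y^3 + 10*x*y*z^2 - 2*x^2*z - 5*y^2*z - 5*z^3 - 6*x*y + 5*z

-x^3*y^3*z^2 + x^4*y^2*z + 2*x^2*y^4*z + 3*x^2*y^2*z^3 - x^3*y^3 - 2*x^3*y*z^2 - x*y^5 - 4*x*y^3*z^2 - 3*x*y*z^4 - 4*x^2*y^2*z + x^2*z^3 + y^4*z + 2*y^2*z^3 + z^5 + 2*x^3*y + 5*x*y^3 + 10*x*y*z^2 - 2*x^2*z - 5*y^2*z - 5*z^3 - 6*x*y + 5*z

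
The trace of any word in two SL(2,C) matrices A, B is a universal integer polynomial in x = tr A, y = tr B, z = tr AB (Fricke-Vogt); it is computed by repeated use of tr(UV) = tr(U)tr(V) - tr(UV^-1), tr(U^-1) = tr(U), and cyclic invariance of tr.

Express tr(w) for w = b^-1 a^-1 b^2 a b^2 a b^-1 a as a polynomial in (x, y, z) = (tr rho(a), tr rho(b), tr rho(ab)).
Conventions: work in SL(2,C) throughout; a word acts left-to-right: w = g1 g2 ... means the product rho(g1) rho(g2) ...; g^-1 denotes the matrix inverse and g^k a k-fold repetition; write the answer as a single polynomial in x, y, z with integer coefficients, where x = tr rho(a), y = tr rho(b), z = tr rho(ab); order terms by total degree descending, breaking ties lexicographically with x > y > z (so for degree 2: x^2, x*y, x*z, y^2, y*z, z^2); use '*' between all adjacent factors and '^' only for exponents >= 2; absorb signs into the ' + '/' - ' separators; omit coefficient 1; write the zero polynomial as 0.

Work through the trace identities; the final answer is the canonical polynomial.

-x^2*y^4*z^2 + 2*x^3*y^3*z + x*y^5*z + 2*x*y^3*z^3 - x^4*y^2 - x^2*y^4 - 3*x^2*y^2*z^2 - y^4*z^2 - y^2*z^4 + x^3*y*z - 3*x*y^3*z + x*y*z^3 + 4*x^2*y^2 + 4*y^2*z^2 - 4*x*y*z + z^2 - 2

tr(a b a b) = tr(a b) tr(a b) - tr(1)   [split at repeated a] = z^2 - 2
use: tr(a b a) = tr(a) tr(b a) - tr(b) = x*z - y
use: tr(b a b^2 a) = tr(b) tr(a b a b) - tr(a b a) = y*z^2 - x*z - y
tr(a b^2) = tr(b) tr(a b) - tr(a) = y*z - x
tr(b a b^2) = tr(b) tr(a b^2) - tr(a b) = y^2*z - x*y - z
use: tr(b a b^2 a^2) = tr(a) tr(b a b^2 a) - tr(b a b^2) = x*y*z^2 - x^2*z - y^2*z + z
tr(b^2 a b a^2) = tr(a) tr(b^2 a b a) - tr(b^2 a b) = x*y*z^2 - x^2*z - y^2*z + z
use: tr(a^3 b^2 a b) = tr(a) tr(b^2 a b a^2) - tr(b^2 a b a) = x^2*y*z^2 - x^3*z - x*y^2*z - y*z^2 + 2*x*z + y
tr(b a^3) = tr(a) tr(a b a) - tr(a b) = x^2*z - x*y - z
tr(a^4 b) = tr(a) tr(b a^3) - tr(b a^2) = x^3*z - x^2*y - 2*x*z + y
tr(a^2) = tr(a) tr(a) - tr(1) = x^2 - 2
tr(a^3) = tr(a) tr(a^2) - tr(a) = x^3 - 3*x
apply: tr(a^4) = tr(a) tr(a^3) - tr(a^2) = x^4 - 4*x^2 + 2
tr(a^3 b^2 a) = tr(b) tr(a^4 b) - tr(a^4) = x^3*y*z - x^4 - x^2*y^2 - 2*x*y*z + 4*x^2 + y^2 - 2
tr(a b^2 a b^2 a^2) = tr(b) tr(a^3 b^2 a b) - tr(a^3 b^2 a) = x^2*y^2*z^2 - 2*x^3*y*z - x*y^3*z + x^4 + x^2*y^2 - y^2*z^2 + 4*x*y*z - 4*x^2 + 2
tr(a b a b a b) = tr(b a) tr(b a b a) - tr(b^-1 a^-1)   [split at repeated b] = z^3 - 3*z
use: tr(a b a b a) = tr(a) tr(b a b a) - tr(b a b) = x*z^2 - y*z - x
apply: tr(b a b^2 a b a) = tr(b) tr(a b a b a b) - tr(a b a b a) = y*z^3 - x*z^2 - 2*y*z + x
use: tr(a b^2 a) = tr(b) tr(a^2 b) - tr(a^2) = x*y*z - x^2 - y^2 + 2
use: tr(b a b^2 a b) = tr(b) tr(a b^2 a b) - tr(a b^2 a) = y^2*z^2 - 2*x*y*z + x^2 - 2
apply: tr(a^2 b a b^2 a b) = tr(a) tr(b a b^2 a b a) - tr(b a b^2 a b) = x*y*z^3 - x^2*z^2 - y^2*z^2 + 2
apply: tr(a^3 b a b) = tr(a) tr(a b a b a) - tr(a b a b) = x^2*z^2 - x*y*z - x^2 - z^2 + 2
apply: tr(a^2 b a b^2 a) = tr(b) tr(a^3 b a b) - tr(a^3 b a) = x^2*y*z^2 - x^3*z - x*y^2*z - y*z^2 + 2*x*z + y
tr(a b^2 a b^2 a^2 b) = tr(b) tr(a^2 b a b^2 a b) - tr(a^2 b a b^2 a) = x*y^2*z^3 - 2*x^2*y*z^2 - y^3*z^2 + x^3*z + x*y^2*z + y*z^2 - 2*x*z + y
apply: tr(b^2 a b^2 a^2 b^-1 a) = tr(a b^2 a b^2 a^2) tr(b) - tr(a b^2 a b^2 a^2 b) = x^2*y^3*z^2 - 2*x^3*y^2*z - x*y^4*z - x*y^2*z^3 + x^4*y + x^2*y^3 + 2*x^2*y*z^2 - x^3*z + 3*x*y^2*z - 4*x^2*y - y*z^2 + 2*x*z + y
apply: tr(a b^-1 a^-1 b^2 a b^2 a) = tr(b^2 a b^2 a^2 b^-1) tr(a) - tr(b^2 a b^2 a^2 b^-1 a) = -x^2*y^3*z^2 + 2*x^3*y^2*z + x*y^4*z + x*y^2*z^3 - x^4*y - x^2*y^3 - x^2*y*z^2 - 4*x*y^2*z + 4*x^2*y + y*z^2 - x*z - y
tr(a b^3 a b) = tr(b) tr(b a b a b) - tr(b a b a) = y^2*z^2 - x*y*z - y^2 - z^2 + 2
apply: tr(b^2) = tr(b) tr(b) - tr(1) = y^2 - 2
use: tr(b^3) = tr(b) tr(b^2) - tr(b) = y^3 - 3*y
tr(a b^3 a) = tr(a) tr(b^3 a) - tr(b^3) = x*y^2*z - x^2*y - y^3 - x*z + 3*y
tr(b^2 a b^2 a b) = tr(b) tr(a b^3 a b) - tr(a b^3 a) = y^3*z^2 - 2*x*y^2*z + x^2*y - y*z^2 + x*z - y
tr(a b^2 a b a b^2) = tr(b) tr(a b^2 a b a b) - tr(a b^2 a b a) = y^2*z^3 - 2*x*y*z^2 + x^2*z - y^2*z + x*y - z
tr(b^2 a b^2 a b a b) = tr(b) tr(a b^2 a b a b^2) - tr(a b^2 a b a b) = y^3*z^3 - 2*x*y^2*z^2 + x^2*y*z - y^3*z - y*z^3 + x*y^2 + x*z^2 + y*z - x
tr(a b a b a b a b) = tr(b a b a b a) tr(b a) - tr(a b a b)   [split at repeated b] = z^4 - 4*z^2 + 2
tr(a b a b a b a) = tr(a) tr(b a b a b a) - tr(b a b a b) = x*z^3 - y*z^2 - 2*x*z + y
use: tr(a b a b a b^2 a b) = tr(b) tr(a b a b a b a b) - tr(a b a b a b a) = y*z^4 - x*z^3 - 3*y*z^2 + 2*x*z + y
tr(a b a b a b^2 a) = tr(a) tr(b a b a b^2 a) - tr(b a b a b^2) = x*y*z^3 - x^2*z^2 - y^2*z^2 - x*y*z + x^2 + y^2 + z^2 - 2
tr(b^2 a b^2 a b a b a) = tr(b) tr(a b a b a b^2 a b) - tr(a b a b a b^2 a) = y^2*z^4 - 2*x*y*z^3 + x^2*z^2 - 2*y^2*z^2 + 3*x*y*z - x^2 - z^2 + 2
apply: tr(a^-1 b^2 a b^2 a b a b) = tr(b^2 a b^2 a b a b) tr(a) - tr(b^2 a b^2 a b a b a) = x*y^3*z^3 - 2*x^2*y^2*z^2 - y^2*z^4 + x^3*y*z - x*y^3*z + x*y*z^3 + x^2*y^2 + 2*y^2*z^2 - 2*x*y*z + z^2 - 2
tr(a b^-1 a^-1 b^2 a b^2 a b) = tr(a^-1 b^2 a b^2 a b a) tr(b) - tr(a^-1 b^2 a b^2 a b a b) = -x*y^3*z^3 + 2*x^2*y^2*z^2 + y^4*z^2 + y^2*z^4 - x^3*y*z - x*y^3*z - x*y*z^3 - 3*y^2*z^2 + 3*x*y*z - y^2 - z^2 + 2
use: tr(b^-1 a^-1 b^2 a b^2 a b^-1 a) = tr(a b^-1 a^-1 b^2 a b^2 a) tr(b) - tr(a b^-1 a^-1 b^2 a b^2 a b) = -x^2*y^4*z^2 + 2*x^3*y^3*z + x*y^5*z + 2*x*y^3*z^3 - x^4*y^2 - x^2*y^4 - 3*x^2*y^2*z^2 - y^4*z^2 - y^2*z^4 + x^3*y*z - 3*x*y^3*z + x*y*z^3 + 4*x^2*y^2 + 4*y^2*z^2 - 4*x*y*z + z^2 - 2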